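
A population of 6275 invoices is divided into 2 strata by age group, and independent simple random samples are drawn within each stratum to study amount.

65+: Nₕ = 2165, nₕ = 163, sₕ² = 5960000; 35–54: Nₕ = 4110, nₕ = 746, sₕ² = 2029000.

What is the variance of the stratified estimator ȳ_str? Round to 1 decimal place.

4979.9

Var(ȳ_str) = Σₕ Wₕ²(1 − fₕ)sₕ²/nₕ with Wₕ = Nₕ/N, N = 6275.
65+: Wₕ = 0.34501992; term = 0.34501992²·(1 − 0.07528868)·5960000/163 = 4024.8822.
35–54: Wₕ = 0.65498008; term = 0.65498008²·(1 − 0.18150852)·2029000/746 = 955.02242.
Sum = 4979.9046.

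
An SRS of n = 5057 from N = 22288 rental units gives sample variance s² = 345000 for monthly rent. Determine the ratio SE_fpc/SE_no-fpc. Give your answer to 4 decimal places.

0.8793

f = n/N = 5057/22288 = 0.22689340.
SE_no-fpc = √(s²/n) = 8.2596771; SE_fpc = √((1−f)s²/n) = 7.2624434.
Ratio = √(1−f) = 0.87926481.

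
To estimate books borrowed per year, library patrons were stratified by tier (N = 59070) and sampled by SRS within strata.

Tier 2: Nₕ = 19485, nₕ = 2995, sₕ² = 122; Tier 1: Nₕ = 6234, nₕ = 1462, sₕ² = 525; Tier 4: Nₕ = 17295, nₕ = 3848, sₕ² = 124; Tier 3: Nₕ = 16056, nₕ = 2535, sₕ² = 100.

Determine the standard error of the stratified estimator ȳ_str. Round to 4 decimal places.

Var(ȳ_str) = Σₕ Wₕ²(1 − fₕ)sₕ²/nₕ with Wₕ = Nₕ/N, N = 59070.
Tier 2: Wₕ = 0.32986287; term = 0.32986287²·(1 − 0.15370798)·122/2995 = 0.0037510265.
Tier 1: Wₕ = 0.10553580; term = 0.10553580²·(1 − 0.23452037)·525/1462 = 0.0030615772.
Tier 4: Wₕ = 0.29278822; term = 0.29278822²·(1 − 0.22249205)·124/3848 = 0.0021478238.
Tier 3: Wₕ = 0.27181310; term = 0.27181310²·(1 − 0.15788490)·100/2535 = 0.0024543374.
Sum = 0.011414765.
SE = √(0.011414765) = 0.1068.

0.1068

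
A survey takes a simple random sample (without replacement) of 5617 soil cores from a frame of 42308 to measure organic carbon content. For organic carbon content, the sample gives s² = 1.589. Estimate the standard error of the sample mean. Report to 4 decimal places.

0.0157

Under SRS without replacement, Var(ȳ) = (1 − f)·s²/n with f = n/N = 5617/42308 = 0.13276449.
Var(ȳ) = (1 − 0.13276449)·1.589/5617 = 0.86723551·2.8289122 × 10^-4 = 2.4533331 × 10^-4.
SE(ȳ) = √(2.4533331 × 10^-4) = 0.0157.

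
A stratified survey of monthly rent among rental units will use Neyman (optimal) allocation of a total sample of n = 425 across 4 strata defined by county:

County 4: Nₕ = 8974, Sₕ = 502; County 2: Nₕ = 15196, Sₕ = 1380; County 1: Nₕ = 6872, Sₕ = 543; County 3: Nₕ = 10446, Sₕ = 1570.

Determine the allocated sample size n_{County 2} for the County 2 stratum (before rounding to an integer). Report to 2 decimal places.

Neyman allocation: nₕ = n·NₕSₕ / Σⱼ NⱼSⱼ.
Σ NⱼSⱼ = 8974·502 + 15196·1380 + 6872·543 + 10446·1570 = 4.5607144 × 10^7.
n_{County 2} = 425·15196·1380 / (4.5607144 × 10^7) = 195.42.

195.42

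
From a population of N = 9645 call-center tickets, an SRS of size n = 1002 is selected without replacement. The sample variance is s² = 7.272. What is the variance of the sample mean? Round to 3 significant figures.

0.00650

Under SRS without replacement, Var(ȳ) = (1 − f)·s²/n with f = n/N = 1002/9645 = 0.10388802.
Var(ȳ) = (1 − 0.10388802)·7.272/1002 = 0.89611198·0.007257485 = 0.0065035192.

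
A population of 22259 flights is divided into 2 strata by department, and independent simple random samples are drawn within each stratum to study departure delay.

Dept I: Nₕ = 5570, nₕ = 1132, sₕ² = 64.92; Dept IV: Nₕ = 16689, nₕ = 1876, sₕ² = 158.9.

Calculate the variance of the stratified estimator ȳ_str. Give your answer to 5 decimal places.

Var(ȳ_str) = Σₕ Wₕ²(1 − fₕ)sₕ²/nₕ with Wₕ = Nₕ/N, N = 22259.
Dept I: Wₕ = 0.25023586; term = 0.25023586²·(1 − 0.20323160)·64.92/1132 = 0.0028612992.
Dept IV: Wₕ = 0.74976414; term = 0.74976414²·(1 − 0.11240937)·158.9/1876 = 0.042262297.
Sum = 0.045123596.

0.04512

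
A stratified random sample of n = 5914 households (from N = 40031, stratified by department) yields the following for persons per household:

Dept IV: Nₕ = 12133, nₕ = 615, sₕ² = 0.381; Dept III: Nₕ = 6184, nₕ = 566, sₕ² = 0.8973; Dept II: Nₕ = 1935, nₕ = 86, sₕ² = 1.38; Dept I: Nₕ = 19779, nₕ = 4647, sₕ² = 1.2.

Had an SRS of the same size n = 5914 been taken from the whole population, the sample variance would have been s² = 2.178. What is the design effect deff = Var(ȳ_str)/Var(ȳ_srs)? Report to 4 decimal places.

Var(ȳ_str) = Σ Wₕ²(1−fₕ)sₕ²/nₕ with Wₕ = Nₕ/40031:
  Dept IV: (12133/40031)²·(1−615/12133)·0.381/615 = 5.402593 × 10^-5
  Dept III: (6184/40031)²·(1−566/6184)·0.8973/566 = 3.4370003 × 10^-5
  Dept II: (1935/40031)²·(1−86/1935)·1.38/86 = 3.5826603 × 10^-5
  Dept I: (19779/40031)²·(1−4647/19779)·1.2/4647 = 4.82299 × 10^-5
  → Var(ȳ_str) = 1.7245244 × 10^-4.
Var(ȳ_srs) = (1 − 5914/40031)·2.178/5914 = 3.1387083 × 10^-4.
deff = (1.7245244 × 10^-4) / (3.1387083 × 10^-4) = 0.5494.

0.5494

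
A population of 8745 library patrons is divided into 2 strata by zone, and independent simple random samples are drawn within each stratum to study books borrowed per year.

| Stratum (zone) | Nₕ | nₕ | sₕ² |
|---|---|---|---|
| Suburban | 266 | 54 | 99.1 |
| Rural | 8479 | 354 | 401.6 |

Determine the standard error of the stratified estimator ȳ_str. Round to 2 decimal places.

Var(ȳ_str) = Σₕ Wₕ²(1 − fₕ)sₕ²/nₕ with Wₕ = Nₕ/N, N = 8745.
Suburban: Wₕ = 0.03041738; term = 0.03041738²·(1 − 0.20300752)·99.1/54 = 0.0013532492.
Rural: Wₕ = 0.96958262; term = 0.96958262²·(1 − 0.04175021)·401.6/354 = 1.0219716.
Sum = 1.0233248.
SE = √(1.0233248) = 1.01.

1.01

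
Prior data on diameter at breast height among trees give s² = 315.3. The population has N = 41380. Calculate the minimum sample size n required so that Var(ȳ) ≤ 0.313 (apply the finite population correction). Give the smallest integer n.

984

Without fpc, n₀ = s²/D = 315.3/0.313 = 1007.3482.
With fpc, (1 − n/N)·s²/n ≤ D requires n ≥ n₀/(1 + n₀/N) = 1007.3482/(1 + 1007.3482/41380) = 983.4083.
Rounding up, n = 984.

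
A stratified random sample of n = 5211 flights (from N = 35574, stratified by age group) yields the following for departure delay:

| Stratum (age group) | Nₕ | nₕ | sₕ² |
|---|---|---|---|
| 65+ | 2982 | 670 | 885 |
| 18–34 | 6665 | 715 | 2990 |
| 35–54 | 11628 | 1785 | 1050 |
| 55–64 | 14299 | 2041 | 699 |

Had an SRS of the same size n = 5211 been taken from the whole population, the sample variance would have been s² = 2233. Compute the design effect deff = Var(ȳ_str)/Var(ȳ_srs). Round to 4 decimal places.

0.6531

Var(ȳ_str) = Σ Wₕ²(1−fₕ)sₕ²/nₕ with Wₕ = Nₕ/35574:
  65+: (2982/35574)²·(1−670/2982)·885/670 = 0.0071961223
  18–34: (6665/35574)²·(1−715/6665)·2990/715 = 0.13104392
  35–54: (11628/35574)²·(1−1785/11628)·1050/1785 = 0.053200803
  55–64: (14299/35574)²·(1−2041/14299)·699/2041 = 0.04743447
  → Var(ȳ_str) = 0.23887532.
Var(ȳ_srs) = (1 − 5211/35574)·2233/5211 = 0.36574604.
deff = 0.23887532 / 0.36574604 = 0.6531.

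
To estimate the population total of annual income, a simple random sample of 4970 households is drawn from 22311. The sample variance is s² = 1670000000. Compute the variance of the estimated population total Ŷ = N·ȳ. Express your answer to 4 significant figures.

1.300 × 10^14

Var(Ŷ) = N²·Var(ȳ) = N²·(1 − n/N)·s²/n.
f = 4970/22311 = 0.22276007; Var(ȳ) = 0.77723993·1670000000/4970 = 261165.13.
Var(Ŷ) = 22311² · 261165.13 = 1.3000297 × 10^14.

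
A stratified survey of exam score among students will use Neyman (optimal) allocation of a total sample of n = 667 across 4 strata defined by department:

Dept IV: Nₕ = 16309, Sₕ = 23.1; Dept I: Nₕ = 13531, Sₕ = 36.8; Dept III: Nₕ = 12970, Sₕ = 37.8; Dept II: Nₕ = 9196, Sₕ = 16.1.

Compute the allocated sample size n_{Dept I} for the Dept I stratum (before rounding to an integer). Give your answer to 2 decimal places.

219.52

Neyman allocation: nₕ = n·NₕSₕ / Σⱼ NⱼSⱼ.
Σ NⱼSⱼ = 16309·23.1 + 13531·36.8 + 12970·37.8 + 9196·16.1 = 1.5130003 × 10^6.
n_{Dept I} = 667·13531·36.8 / (1.5130003 × 10^6) = 219.52.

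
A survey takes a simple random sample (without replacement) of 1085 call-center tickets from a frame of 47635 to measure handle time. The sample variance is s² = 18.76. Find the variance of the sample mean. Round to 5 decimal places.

0.01690

Under SRS without replacement, Var(ȳ) = (1 − f)·s²/n with f = n/N = 1085/47635 = 0.02277737.
Var(ȳ) = (1 − 0.02277737)·18.76/1085 = 0.97722263·0.017290323 = 0.016896495.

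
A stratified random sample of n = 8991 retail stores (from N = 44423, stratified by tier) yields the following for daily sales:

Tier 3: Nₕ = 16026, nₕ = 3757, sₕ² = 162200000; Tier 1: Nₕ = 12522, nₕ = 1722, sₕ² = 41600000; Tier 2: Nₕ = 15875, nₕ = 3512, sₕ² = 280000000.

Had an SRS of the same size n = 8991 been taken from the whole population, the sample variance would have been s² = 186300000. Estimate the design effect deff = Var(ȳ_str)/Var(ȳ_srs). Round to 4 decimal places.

Var(ȳ_str) = Σ Wₕ²(1−fₕ)sₕ²/nₕ with Wₕ = Nₕ/44423:
  Tier 3: (16026/44423)²·(1−3757/16026)·162200000/3757 = 4301.5819
  Tier 1: (12522/44423)²·(1−1722/12522)·41600000/1722 = 1655.5484
  Tier 2: (15875/44423)²·(1−3512/15875)·280000000/3512 = 7929.1267
  → Var(ȳ_str) = 13886.257.
Var(ȳ_srs) = (1 − 8991/44423)·186300000/8991 = 16526.947.
deff = 13886.257 / 16526.947 = 0.8402.

0.8402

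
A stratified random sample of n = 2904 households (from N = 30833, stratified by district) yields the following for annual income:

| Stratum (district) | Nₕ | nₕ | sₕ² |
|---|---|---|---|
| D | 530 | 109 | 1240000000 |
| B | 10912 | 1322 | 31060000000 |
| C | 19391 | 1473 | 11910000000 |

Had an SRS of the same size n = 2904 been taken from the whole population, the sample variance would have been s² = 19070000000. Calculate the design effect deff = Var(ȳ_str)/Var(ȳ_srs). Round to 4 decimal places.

0.9320

Var(ȳ_str) = Σ Wₕ²(1−fₕ)sₕ²/nₕ with Wₕ = Nₕ/30833:
  D: (530/30833)²·(1−109/530)·1240000000/109 = 2670.0635
  B: (10912/30833)²·(1−1322/10912)·31060000000/1322 = 2.5861958 × 10^6
  C: (19391/30833)²·(1−1473/19391)·11910000000/1473 = 2.955066 × 10^6
  → Var(ȳ_str) = 5.5439319 × 10^6.
Var(ȳ_srs) = (1 − 2904/30833)·19070000000/2904 = 5.9483112 × 10^6.
deff = (5.5439319 × 10^6) / (5.9483112 × 10^6) = 0.9320.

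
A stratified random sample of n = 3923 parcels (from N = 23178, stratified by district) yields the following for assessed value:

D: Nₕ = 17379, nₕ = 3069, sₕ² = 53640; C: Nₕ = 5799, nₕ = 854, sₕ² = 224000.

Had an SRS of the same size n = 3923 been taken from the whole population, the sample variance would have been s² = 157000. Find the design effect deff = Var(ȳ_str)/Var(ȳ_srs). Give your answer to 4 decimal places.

Var(ȳ_str) = Σ Wₕ²(1−fₕ)sₕ²/nₕ with Wₕ = Nₕ/23178:
  D: (17379/23178)²·(1−3069/17379)·53640/3069 = 8.0910406
  C: (5799/23178)²·(1−854/5799)·224000/854 = 14.000954
  → Var(ȳ_str) = 22.091995.
Var(ȳ_srs) = (1 − 3923/23178)·157000/3923 = 33.246728.
deff = 22.091995 / 33.246728 = 0.6645.

0.6645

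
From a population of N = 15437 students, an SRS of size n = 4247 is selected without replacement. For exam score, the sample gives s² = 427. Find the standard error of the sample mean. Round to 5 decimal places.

0.26996

Under SRS without replacement, Var(ȳ) = (1 − f)·s²/n with f = n/N = 4247/15437 = 0.27511822.
Var(ȳ) = (1 − 0.27511822)·427/4247 = 0.72488178·0.10054156 = 0.072880744.
SE(ȳ) = √(0.072880744) = 0.26996.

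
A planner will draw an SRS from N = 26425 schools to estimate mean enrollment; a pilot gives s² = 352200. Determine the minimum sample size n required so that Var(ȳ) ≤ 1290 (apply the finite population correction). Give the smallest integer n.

Without fpc, n₀ = s²/D = 352200/1290 = 273.0233.
With fpc, (1 − n/N)·s²/n ≤ D requires n ≥ n₀/(1 + n₀/N) = 273.0233/(1 + 273.0233/26425) = 270.2313.
Rounding up, n = 271.

271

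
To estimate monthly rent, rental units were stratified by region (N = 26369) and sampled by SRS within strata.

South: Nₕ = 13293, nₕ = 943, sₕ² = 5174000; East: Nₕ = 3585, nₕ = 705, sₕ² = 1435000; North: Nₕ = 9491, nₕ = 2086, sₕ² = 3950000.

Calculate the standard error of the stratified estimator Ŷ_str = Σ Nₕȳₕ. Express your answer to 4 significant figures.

1.027 × 10^6

Var(Ŷ_str) = Σₕ Nₕ²(1 − fₕ)sₕ²/nₕ.
South: 13293²·(1 − 943/13293)·5174000/943 = 9.0075088 × 10^11.
East: 3585²·(1 − 705/3585)·1435000/705 = 2.1015728 × 10^10.
North: 9491²·(1 − 2086/9491)·3950000/2086 = 1.3308216 × 10^11.
Sum = 1.0548488 × 10^12.
SE = √(1.0548488 × 10^12) = 1.027 × 10^6.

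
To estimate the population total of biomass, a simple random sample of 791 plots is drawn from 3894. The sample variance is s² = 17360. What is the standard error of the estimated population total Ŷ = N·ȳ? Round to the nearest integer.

Var(Ŷ) = N²·Var(ȳ) = N²·(1 − n/N)·s²/n.
f = 791/3894 = 0.20313303; Var(ȳ) = 0.79686697·17360/791 = 17.488762.
Var(Ŷ) = 3894² · 17.488762 = 2.6518623 × 10^8.
SE(Ŷ) = √(2.6518623 × 10^8) = 16285.

16285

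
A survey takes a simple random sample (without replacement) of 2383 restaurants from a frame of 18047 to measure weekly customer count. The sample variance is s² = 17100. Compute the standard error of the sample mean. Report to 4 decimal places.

2.4957

Under SRS without replacement, Var(ȳ) = (1 − f)·s²/n with f = n/N = 2383/18047 = 0.13204411.
Var(ȳ) = (1 − 0.13204411)·17100/2383 = 0.86795589·7.1758288 = 6.2283029.
SE(ȳ) = √(6.2283029) = 2.4957.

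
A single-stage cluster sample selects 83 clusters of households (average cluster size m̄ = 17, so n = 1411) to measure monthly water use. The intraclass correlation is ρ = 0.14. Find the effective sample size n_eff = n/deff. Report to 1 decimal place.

deff = 1 + (17 − 1)·0.14 = 1 + 2.24 = 3.24.
n_eff = 1411 / 3.24 = 435.5.

435.5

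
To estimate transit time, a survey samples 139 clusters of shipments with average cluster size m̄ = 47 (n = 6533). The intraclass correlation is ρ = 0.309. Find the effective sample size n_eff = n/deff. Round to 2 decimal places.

deff = 1 + (47 − 1)·0.309 = 1 + 14.214 = 15.214.
n_eff = 6533 / 15.214 = 429.41.

429.41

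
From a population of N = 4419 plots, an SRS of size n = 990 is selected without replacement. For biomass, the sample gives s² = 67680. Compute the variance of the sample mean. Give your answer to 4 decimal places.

Under SRS without replacement, Var(ȳ) = (1 − f)·s²/n with f = n/N = 990/4419 = 0.22403259.
Var(ȳ) = (1 − 0.22403259)·67680/990 = 0.77596741·68.363636 = 53.047954.

53.0480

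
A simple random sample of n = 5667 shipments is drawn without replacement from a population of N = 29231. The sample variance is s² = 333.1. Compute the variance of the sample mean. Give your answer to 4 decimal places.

Under SRS without replacement, Var(ȳ) = (1 − f)·s²/n with f = n/N = 5667/29231 = 0.19386952.
Var(ȳ) = (1 − 0.19386952)·333.1/5667 = 0.80613048·0.058778895 = 0.047383459.

0.0474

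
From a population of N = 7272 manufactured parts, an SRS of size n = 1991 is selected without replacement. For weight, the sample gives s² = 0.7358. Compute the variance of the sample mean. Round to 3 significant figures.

Under SRS without replacement, Var(ȳ) = (1 − f)·s²/n with f = n/N = 1991/7272 = 0.27378988.
Var(ȳ) = (1 − 0.27378988)·0.7358/1991 = 0.72621012·3.6956303 × 10^-4 = 2.6838042 × 10^-4.

2.68 × 10^-4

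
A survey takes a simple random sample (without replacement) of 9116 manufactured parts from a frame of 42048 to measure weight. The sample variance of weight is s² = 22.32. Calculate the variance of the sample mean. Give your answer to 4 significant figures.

0.001918

Under SRS without replacement, Var(ȳ) = (1 − f)·s²/n with f = n/N = 9116/42048 = 0.21679985.
Var(ȳ) = (1 − 0.21679985)·22.32/9116 = 0.78320015·0.0024484423 = 0.0019176204.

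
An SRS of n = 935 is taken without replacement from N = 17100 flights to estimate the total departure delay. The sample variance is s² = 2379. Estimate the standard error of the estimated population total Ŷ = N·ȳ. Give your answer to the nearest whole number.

26520

Var(Ŷ) = N²·Var(ȳ) = N²·(1 − n/N)·s²/n.
f = 935/17100 = 0.05467836; Var(ȳ) = 0.94532164·2379/935 = 2.4052622.
Var(Ŷ) = 17100² · 2.4052622 = 7.0332272 × 10^8.
SE(Ŷ) = √(7.0332272 × 10^8) = 26520.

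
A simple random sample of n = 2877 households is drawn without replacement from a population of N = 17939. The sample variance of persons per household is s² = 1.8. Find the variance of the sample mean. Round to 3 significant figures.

Under SRS without replacement, Var(ȳ) = (1 − f)·s²/n with f = n/N = 2877/17939 = 0.16037683.
Var(ȳ) = (1 − 0.16037683)·1.8/2877 = 0.83962317·6.2565172 × 10^-4 = 5.2531168 × 10^-4.

5.25 × 10^-4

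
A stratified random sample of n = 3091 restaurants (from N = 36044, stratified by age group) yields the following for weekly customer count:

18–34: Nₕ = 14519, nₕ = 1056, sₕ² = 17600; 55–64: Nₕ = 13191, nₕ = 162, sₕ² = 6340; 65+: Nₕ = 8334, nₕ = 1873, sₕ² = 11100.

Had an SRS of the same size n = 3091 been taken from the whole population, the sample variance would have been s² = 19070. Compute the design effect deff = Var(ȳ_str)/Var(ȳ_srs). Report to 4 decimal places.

Var(ȳ_str) = Σ Wₕ²(1−fₕ)sₕ²/nₕ with Wₕ = Nₕ/36044:
  18–34: (14519/36044)²·(1−1056/14519)·17600/1056 = 2.5076178
  55–64: (13191/36044)²·(1−162/13191)·6340/162 = 5.1772255
  65+: (8334/36044)²·(1−1873/8334)·11100/1873 = 0.24562495
  → Var(ȳ_str) = 7.9304683.
Var(ȳ_srs) = (1 − 3091/36044)·19070/3091 = 5.6404489.
deff = 7.9304683 / 5.6404489 = 1.4060.

1.4060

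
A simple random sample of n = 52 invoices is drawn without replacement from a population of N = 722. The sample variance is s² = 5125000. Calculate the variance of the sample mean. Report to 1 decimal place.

91459.4

Under SRS without replacement, Var(ȳ) = (1 − f)·s²/n with f = n/N = 52/722 = 0.07202216.
Var(ȳ) = (1 − 0.07202216)·5125000/52 = 0.92797784·98557.692 = 91459.354.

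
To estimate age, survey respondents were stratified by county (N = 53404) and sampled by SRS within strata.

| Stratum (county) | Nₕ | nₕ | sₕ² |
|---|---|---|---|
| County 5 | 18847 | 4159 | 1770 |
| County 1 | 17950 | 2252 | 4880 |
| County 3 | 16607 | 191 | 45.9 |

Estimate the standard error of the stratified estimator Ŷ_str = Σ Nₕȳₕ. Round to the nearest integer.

Var(Ŷ_str) = Σₕ Nₕ²(1 − fₕ)sₕ²/nₕ.
County 5: 18847²·(1 − 4159/18847)·1770/4159 = 1.1781192 × 10^8.
County 1: 17950²·(1 − 2252/17950)·4880/2252 = 6.106048 × 10^8.
County 3: 16607²·(1 − 191/16607)·45.9/191 = 6.5514563 × 10^7.
Sum = 7.9393128 × 10^8.
SE = √(7.9393128 × 10^8) = 28177.

28177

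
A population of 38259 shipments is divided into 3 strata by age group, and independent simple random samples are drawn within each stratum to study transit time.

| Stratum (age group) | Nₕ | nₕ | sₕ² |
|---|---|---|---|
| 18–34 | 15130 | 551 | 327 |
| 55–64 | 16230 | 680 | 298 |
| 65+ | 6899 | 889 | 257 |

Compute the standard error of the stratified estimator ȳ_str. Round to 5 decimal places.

0.41615

Var(ȳ_str) = Σₕ Wₕ²(1 − fₕ)sₕ²/nₕ with Wₕ = Nₕ/N, N = 38259.
18–34: Wₕ = 0.39546251; term = 0.39546251²·(1 − 0.03641771)·327/551 = 0.089432545.
55–64: Wₕ = 0.42421391; term = 0.42421391²·(1 − 0.04189772)·298/680 = 0.075559493.
65+: Wₕ = 0.18032358; term = 0.18032358²·(1 − 0.12885925)·257/889 = 0.0081888846.
Sum = 0.17318092.
SE = √(0.17318092) = 0.41615.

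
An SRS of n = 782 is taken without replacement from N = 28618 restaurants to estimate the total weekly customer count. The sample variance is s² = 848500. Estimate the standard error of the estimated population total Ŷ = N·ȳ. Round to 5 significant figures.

Var(Ŷ) = N²·Var(ȳ) = N²·(1 − n/N)·s²/n.
f = 782/28618 = 0.02732546; Var(ȳ) = 0.97267454·848500/782 = 1055.3892.
Var(Ŷ) = 28618² · 1055.3892 = 8.6435312 × 10^11.
SE(Ŷ) = √(8.6435312 × 10^11) = 929710.

929710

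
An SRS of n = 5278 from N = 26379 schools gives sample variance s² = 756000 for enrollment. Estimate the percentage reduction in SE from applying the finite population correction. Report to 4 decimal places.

f = n/N = 5278/26379 = 0.20008340.
SE_no-fpc = √(s²/n) = 11.968127; SE_fpc = √((1−f)s²/n) = 10.704061.
Ratio = √(1−f) = 0.89438057. Reduction = 100·(1 − 0.89438057) = 10.5619%.

10.5619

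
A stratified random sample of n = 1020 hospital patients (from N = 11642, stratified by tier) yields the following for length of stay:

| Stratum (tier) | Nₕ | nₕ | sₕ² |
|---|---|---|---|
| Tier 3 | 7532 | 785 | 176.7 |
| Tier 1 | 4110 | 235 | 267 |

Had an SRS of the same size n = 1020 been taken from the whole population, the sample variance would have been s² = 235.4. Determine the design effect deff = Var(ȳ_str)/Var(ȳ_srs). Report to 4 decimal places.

1.0349

Var(ȳ_str) = Σ Wₕ²(1−fₕ)sₕ²/nₕ with Wₕ = Nₕ/11642:
  Tier 3: (7532/11642)²·(1−785/7532)·176.7/785 = 0.084398111
  Tier 1: (4110/11642)²·(1−235/4110)·267/235 = 0.13350629
  → Var(ȳ_str) = 0.2179044.
Var(ȳ_srs) = (1 − 1020/11642)·235.4/1020 = 0.21056442.
deff = 0.2179044 / 0.21056442 = 1.0349.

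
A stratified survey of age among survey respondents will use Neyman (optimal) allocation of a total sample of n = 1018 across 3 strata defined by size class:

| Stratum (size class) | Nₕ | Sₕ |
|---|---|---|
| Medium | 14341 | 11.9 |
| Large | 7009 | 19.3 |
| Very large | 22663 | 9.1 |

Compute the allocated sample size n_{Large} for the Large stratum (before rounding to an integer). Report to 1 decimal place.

268.9

Neyman allocation: nₕ = n·NₕSₕ / Σⱼ NⱼSⱼ.
Σ NⱼSⱼ = 14341·11.9 + 7009·19.3 + 22663·9.1 = 512164.9.
n_{Large} = 1018·7009·19.3 / 512164.9 = 268.9.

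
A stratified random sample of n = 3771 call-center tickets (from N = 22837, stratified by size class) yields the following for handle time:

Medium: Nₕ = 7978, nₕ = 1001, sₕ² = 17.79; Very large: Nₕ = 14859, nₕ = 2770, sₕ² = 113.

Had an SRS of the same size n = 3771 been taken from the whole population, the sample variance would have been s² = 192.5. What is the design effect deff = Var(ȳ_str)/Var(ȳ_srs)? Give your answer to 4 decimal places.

0.3742

Var(ȳ_str) = Σ Wₕ²(1−fₕ)sₕ²/nₕ with Wₕ = Nₕ/22837:
  Medium: (7978/22837)²·(1−1001/7978)·17.79/1001 = 0.0018968218
  Very large: (14859/22837)²·(1−2770/14859)·113/2770 = 0.014050783
  → Var(ȳ_str) = 0.015947605.
Var(ȳ_srs) = (1 − 3771/22837)·192.5/3771 = 0.042618164.
deff = 0.015947605 / 0.042618164 = 0.3742.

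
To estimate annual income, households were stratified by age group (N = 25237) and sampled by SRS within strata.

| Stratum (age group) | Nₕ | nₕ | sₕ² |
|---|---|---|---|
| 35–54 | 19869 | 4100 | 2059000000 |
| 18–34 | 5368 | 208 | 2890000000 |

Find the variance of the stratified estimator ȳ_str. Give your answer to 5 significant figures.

Var(ȳ_str) = Σₕ Wₕ²(1 − fₕ)sₕ²/nₕ with Wₕ = Nₕ/N, N = 25237.
35–54: Wₕ = 0.78729643; term = 0.78729643²·(1 − 0.20635160)·2059000000/4100 = 247045.64.
18–34: Wₕ = 0.21270357; term = 0.21270357²·(1 − 0.03874814)·2890000000/208 = 604256.4.
Sum = 851302.04.

851300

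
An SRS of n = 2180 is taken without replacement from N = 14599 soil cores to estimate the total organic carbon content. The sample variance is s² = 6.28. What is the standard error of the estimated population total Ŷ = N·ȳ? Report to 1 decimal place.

Var(Ŷ) = N²·Var(ȳ) = N²·(1 − n/N)·s²/n.
f = 2180/14599 = 0.14932530; Var(ȳ) = 0.85067470·6.28/2180 = 0.0024505675.
Var(Ŷ) = 14599² · 0.0024505675 = 522291.41.
SE(Ŷ) = √(522291.41) = 722.7.

722.7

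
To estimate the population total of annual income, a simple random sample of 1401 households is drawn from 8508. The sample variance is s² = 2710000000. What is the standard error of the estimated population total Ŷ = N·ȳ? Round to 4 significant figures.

1.081 × 10^7

Var(Ŷ) = N²·Var(ȳ) = N²·(1 − n/N)·s²/n.
f = 1401/8508 = 0.16466855; Var(ȳ) = 0.83533145·2710000000/1401 = 1.6158089 × 10^6.
Var(Ŷ) = 8508² · (1.6158089 × 10^6) = 1.1696205 × 10^14.
SE(Ŷ) = √(1.1696205 × 10^14) = 1.081 × 10^7.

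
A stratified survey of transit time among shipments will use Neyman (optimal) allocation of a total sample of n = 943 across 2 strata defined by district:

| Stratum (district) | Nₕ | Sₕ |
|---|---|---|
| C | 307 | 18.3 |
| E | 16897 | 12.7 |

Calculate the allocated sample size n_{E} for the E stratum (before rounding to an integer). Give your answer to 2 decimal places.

918.94

Neyman allocation: nₕ = n·NₕSₕ / Σⱼ NⱼSⱼ.
Σ NⱼSⱼ = 307·18.3 + 16897·12.7 = 220210.
n_{E} = 943·16897·12.7 / 220210 = 918.94.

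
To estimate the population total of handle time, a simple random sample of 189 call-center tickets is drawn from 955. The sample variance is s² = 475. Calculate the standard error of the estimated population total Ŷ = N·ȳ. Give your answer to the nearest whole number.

Var(Ŷ) = N²·Var(ȳ) = N²·(1 − n/N)·s²/n.
f = 189/955 = 0.19790576; Var(ȳ) = 0.80209424·475/189 = 2.0158453.
Var(Ŷ) = 955² · 2.0158453 = 1.8385013 × 10^6.
SE(Ŷ) = √(1.8385013 × 10^6) = 1356.

1356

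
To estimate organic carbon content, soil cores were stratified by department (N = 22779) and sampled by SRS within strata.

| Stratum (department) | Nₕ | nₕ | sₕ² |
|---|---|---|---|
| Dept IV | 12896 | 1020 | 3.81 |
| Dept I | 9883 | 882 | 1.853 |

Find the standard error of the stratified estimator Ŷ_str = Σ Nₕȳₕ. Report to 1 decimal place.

Var(Ŷ_str) = Σₕ Nₕ²(1 − fₕ)sₕ²/nₕ.
Dept IV: 12896²·(1 − 1020/12896)·3.81/1020 = 572071.11.
Dept I: 9883²·(1 − 882/9883)·1.853/882 = 186890.14.
Sum = 758961.25.
SE = √(758961.25) = 871.2.

871.2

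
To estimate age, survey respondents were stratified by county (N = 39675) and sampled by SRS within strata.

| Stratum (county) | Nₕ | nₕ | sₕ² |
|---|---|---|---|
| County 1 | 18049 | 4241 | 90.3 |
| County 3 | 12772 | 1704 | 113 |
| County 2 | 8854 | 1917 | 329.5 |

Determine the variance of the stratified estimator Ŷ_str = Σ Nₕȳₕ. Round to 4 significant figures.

Var(Ŷ_str) = Σₕ Nₕ²(1 − fₕ)sₕ²/nₕ.
County 1: 18049²·(1 − 4241/18049)·90.3/4241 = 5.3064417 × 10^6.
County 3: 12772²·(1 − 1704/12772)·113/1704 = 9.3742582 × 10^6.
County 2: 8854²·(1 − 1917/8854)·329.5/1917 = 1.0557097 × 10^7.
Sum = 2.5237797 × 10^7.

2.524 × 10^7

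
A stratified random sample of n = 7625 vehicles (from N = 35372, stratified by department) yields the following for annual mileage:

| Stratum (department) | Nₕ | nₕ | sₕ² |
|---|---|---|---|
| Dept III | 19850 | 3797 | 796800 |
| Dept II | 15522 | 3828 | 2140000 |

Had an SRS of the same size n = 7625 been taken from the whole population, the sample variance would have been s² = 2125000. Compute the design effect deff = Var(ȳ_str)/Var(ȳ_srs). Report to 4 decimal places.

0.6155

Var(ȳ_str) = Σ Wₕ²(1−fₕ)sₕ²/nₕ with Wₕ = Nₕ/35372:
  Dept III: (19850/35372)²·(1−3797/19850)·796800/3797 = 53.444893
  Dept II: (15522/35372)²·(1−3828/15522)·2140000/3828 = 81.102339
  → Var(ȳ_str) = 134.54723.
Var(ȳ_srs) = (1 − 7625/35372)·2125000/7625 = 218.61276.
deff = 134.54723 / 218.61276 = 0.6155.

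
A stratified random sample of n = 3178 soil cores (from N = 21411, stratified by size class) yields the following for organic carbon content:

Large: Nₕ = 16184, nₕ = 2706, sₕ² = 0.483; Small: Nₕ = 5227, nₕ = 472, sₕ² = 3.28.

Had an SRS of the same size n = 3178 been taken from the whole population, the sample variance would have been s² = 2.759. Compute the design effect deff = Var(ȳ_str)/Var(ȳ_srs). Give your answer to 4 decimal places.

0.6245

Var(ȳ_str) = Σ Wₕ²(1−fₕ)sₕ²/nₕ with Wₕ = Nₕ/21411:
  Large: (16184/21411)²·(1−2706/16184)·0.483/2706 = 8.4929146 × 10^-5
  Small: (5227/21411)²·(1−472/5227)·3.28/472 = 3.7675668 × 10^-4
  → Var(ȳ_str) = 4.6168583 × 10^-4.
Var(ȳ_srs) = (1 − 3178/21411)·2.759/3178 = 7.3929708 × 10^-4.
deff = (4.6168583 × 10^-4) / (7.3929708 × 10^-4) = 0.6245.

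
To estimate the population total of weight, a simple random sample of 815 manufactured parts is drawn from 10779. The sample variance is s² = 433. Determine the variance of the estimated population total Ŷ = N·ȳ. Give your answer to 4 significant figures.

Var(Ŷ) = N²·Var(ȳ) = N²·(1 − n/N)·s²/n.
f = 815/10779 = 0.07560998; Var(ȳ) = 0.92439002·433/815 = 0.49111764.
Var(Ŷ) = 10779² · 0.49111764 = 5.7061407 × 10^7.

5.706 × 10^7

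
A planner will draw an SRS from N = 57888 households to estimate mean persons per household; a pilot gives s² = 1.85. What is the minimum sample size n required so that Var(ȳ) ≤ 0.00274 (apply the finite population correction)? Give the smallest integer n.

Without fpc, n₀ = s²/D = 1.85/0.00274 = 675.1825.
With fpc, (1 − n/N)·s²/n ≤ D requires n ≥ n₀/(1 + n₀/N) = 675.1825/(1 + 675.1825/57888) = 667.3982.
Rounding up, n = 668.

668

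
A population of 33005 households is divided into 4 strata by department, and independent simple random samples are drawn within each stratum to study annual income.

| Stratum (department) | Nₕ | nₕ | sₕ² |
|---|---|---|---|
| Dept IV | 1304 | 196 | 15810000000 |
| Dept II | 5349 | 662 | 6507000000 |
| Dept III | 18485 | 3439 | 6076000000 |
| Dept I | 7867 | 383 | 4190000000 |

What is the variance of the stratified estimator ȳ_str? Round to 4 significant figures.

Var(ȳ_str) = Σₕ Wₕ²(1 − fₕ)sₕ²/nₕ with Wₕ = Nₕ/N, N = 33005.
Dept IV: Wₕ = 0.03950917; term = 0.03950917²·(1 − 0.15030675)·15810000000/196 = 106987.66.
Dept II: Wₕ = 0.16206635; term = 0.16206635²·(1 − 0.12376145)·6507000000/662 = 226219.95.
Dept III: Wₕ = 0.56006666; term = 0.56006666²·(1 − 0.18604274)·6076000000/3439 = 451093.56.
Dept I: Wₕ = 0.23835782; term = 0.23835782²·(1 − 0.04868438)·4190000000/383 = 591287.51.
Sum = 1.3755887 × 10^6.

1.376 × 10^6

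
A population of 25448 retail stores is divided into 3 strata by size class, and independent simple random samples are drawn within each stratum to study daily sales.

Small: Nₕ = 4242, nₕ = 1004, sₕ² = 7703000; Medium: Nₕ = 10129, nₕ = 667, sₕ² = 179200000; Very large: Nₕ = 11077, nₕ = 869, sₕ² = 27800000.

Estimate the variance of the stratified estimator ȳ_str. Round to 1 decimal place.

Var(ȳ_str) = Σₕ Wₕ²(1 − fₕ)sₕ²/nₕ with Wₕ = Nₕ/N, N = 25448.
Small: Wₕ = 0.16669286; term = 0.16669286²·(1 − 0.23668081)·7703000/1004 = 162.72953.
Medium: Wₕ = 0.39802735; term = 0.39802735²·(1 − 0.06585053)·179200000/667 = 39760.732.
Very large: Wₕ = 0.43527979; term = 0.43527979²·(1 − 0.07845084)·27800000/869 = 5585.7375.
Sum = 45509.199.

45509.2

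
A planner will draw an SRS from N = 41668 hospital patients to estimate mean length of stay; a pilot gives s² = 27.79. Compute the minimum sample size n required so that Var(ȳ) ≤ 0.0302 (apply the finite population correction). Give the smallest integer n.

901

Without fpc, n₀ = s²/D = 27.79/0.0302 = 920.1987.
With fpc, (1 − n/N)·s²/n ≤ D requires n ≥ n₀/(1 + n₀/N) = 920.1987/(1 + 920.1987/41668) = 900.3161.
Rounding up, n = 901.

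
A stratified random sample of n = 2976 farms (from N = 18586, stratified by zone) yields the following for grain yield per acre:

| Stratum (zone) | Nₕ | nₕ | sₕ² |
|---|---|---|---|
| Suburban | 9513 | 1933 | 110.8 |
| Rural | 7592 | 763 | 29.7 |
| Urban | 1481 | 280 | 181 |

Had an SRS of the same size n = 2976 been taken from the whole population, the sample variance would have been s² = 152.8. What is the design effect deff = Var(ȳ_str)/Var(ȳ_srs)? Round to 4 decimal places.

Var(ȳ_str) = Σ Wₕ²(1−fₕ)sₕ²/nₕ with Wₕ = Nₕ/18586:
  Suburban: (9513/18586)²·(1−1933/9513)·110.8/1933 = 0.011965277
  Rural: (7592/18586)²·(1−763/7592)·29.7/763 = 0.0058421588
  Urban: (1481/18586)²·(1−280/1481)·181/280 = 0.0033284861
  → Var(ȳ_str) = 0.021135922.
Var(ȳ_srs) = (1 − 2976/18586)·152.8/2976 = 0.043122844.
deff = 0.021135922 / 0.043122844 = 0.4901.

0.4901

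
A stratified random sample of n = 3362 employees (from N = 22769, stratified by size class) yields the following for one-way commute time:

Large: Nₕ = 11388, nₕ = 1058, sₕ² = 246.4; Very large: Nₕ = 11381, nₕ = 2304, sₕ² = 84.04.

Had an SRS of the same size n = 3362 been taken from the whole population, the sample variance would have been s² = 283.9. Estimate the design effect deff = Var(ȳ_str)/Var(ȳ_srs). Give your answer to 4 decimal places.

0.8352

Var(ȳ_str) = Σ Wₕ²(1−fₕ)sₕ²/nₕ with Wₕ = Nₕ/22769:
  Large: (11388/22769)²·(1−1058/11388)·246.4/1058 = 0.052846338
  Very large: (11381/22769)²·(1−2304/11381)·84.04/2304 = 0.0072683932
  → Var(ȳ_str) = 0.060114731.
Var(ȳ_srs) = (1 − 3362/22769)·283.9/3362 = 0.071975076.
deff = 0.060114731 / 0.071975076 = 0.8352.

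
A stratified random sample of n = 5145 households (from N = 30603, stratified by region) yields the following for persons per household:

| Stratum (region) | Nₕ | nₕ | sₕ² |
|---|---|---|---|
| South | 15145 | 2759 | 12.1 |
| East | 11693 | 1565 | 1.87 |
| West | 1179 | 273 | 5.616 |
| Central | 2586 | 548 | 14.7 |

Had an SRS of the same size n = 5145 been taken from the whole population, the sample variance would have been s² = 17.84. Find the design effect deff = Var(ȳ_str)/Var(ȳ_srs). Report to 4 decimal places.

Var(ȳ_str) = Σ Wₕ²(1−fₕ)sₕ²/nₕ with Wₕ = Nₕ/30603:
  South: (15145/30603)²·(1−2759/15145)·12.1/2759 = 8.7842769 × 10^-4
  East: (11693/30603)²·(1−1565/11693)·1.87/1565 = 1.5109459 × 10^-4
  West: (1179/30603)²·(1−273/1179)·5.616/273 = 2.3462725 × 10^-5
  Central: (2586/30603)²·(1−548/2586)·14.7/548 = 1.509529 × 10^-4
  → Var(ȳ_str) = 0.0012039379.
Var(ȳ_srs) = (1 − 5145/30603)·17.84/5145 = 0.0028844947.
deff = 0.0012039379 / 0.0028844947 = 0.4174.

0.4174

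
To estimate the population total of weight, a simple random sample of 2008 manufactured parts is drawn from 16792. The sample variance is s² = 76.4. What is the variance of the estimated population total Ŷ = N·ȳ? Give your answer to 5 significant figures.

9.4455 × 10^6

Var(Ŷ) = N²·Var(ȳ) = N²·(1 − n/N)·s²/n.
f = 2008/16792 = 0.11958075; Var(ȳ) = 0.88041925·76.4/2008 = 0.033498023.
Var(Ŷ) = 16792² · 0.033498023 = 9.4454799 × 10^6.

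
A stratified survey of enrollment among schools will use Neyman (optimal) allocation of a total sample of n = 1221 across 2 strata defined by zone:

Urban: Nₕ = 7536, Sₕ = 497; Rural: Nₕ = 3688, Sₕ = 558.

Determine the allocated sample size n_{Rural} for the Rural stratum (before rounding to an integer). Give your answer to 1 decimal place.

Neyman allocation: nₕ = n·NₕSₕ / Σⱼ NⱼSⱼ.
Σ NⱼSⱼ = 7536·497 + 3688·558 = 5.803296 × 10^6.
n_{Rural} = 1221·3688·558 / (5.803296 × 10^6) = 433.0.

433.0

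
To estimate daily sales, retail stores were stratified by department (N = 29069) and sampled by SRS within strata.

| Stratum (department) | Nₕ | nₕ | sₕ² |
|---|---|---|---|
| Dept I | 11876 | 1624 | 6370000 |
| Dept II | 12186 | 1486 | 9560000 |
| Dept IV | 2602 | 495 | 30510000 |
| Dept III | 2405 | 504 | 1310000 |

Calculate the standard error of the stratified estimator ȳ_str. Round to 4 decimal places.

Var(ȳ_str) = Σₕ Wₕ²(1 − fₕ)sₕ²/nₕ with Wₕ = Nₕ/N, N = 29069.
Dept I: Wₕ = 0.40854519; term = 0.40854519²·(1 − 0.13674638)·6370000/1624 = 565.16077.
Dept II: Wₕ = 0.41920947; term = 0.41920947²·(1 − 0.12194321)·9560000/1486 = 992.71332.
Dept IV: Wₕ = 0.08951116; term = 0.08951116²·(1 − 0.19023828)·30510000/495 = 399.89747.
Dept III: Wₕ = 0.08273418; term = 0.08273418²·(1 − 0.20956341)·1310000/504 = 14.062993.
Sum = 1971.8346.
SE = √(1971.8346) = 44.4053.

44.4053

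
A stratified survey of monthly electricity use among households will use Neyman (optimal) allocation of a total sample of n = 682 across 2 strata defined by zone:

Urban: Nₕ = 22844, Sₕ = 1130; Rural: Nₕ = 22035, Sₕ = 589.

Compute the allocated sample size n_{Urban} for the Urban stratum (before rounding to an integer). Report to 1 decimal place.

Neyman allocation: nₕ = n·NₕSₕ / Σⱼ NⱼSⱼ.
Σ NⱼSⱼ = 22844·1130 + 22035·589 = 3.8792335 × 10^7.
n_{Urban} = 682·22844·1130 / (3.8792335 × 10^7) = 453.8.

453.8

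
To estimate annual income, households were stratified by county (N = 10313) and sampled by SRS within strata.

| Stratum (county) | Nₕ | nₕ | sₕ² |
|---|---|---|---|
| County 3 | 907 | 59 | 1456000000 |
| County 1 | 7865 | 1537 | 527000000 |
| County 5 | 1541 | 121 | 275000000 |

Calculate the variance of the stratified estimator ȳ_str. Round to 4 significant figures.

Var(ȳ_str) = Σₕ Wₕ²(1 − fₕ)sₕ²/nₕ with Wₕ = Nₕ/N, N = 10313.
County 3: Wₕ = 0.08794725; term = 0.08794725²·(1 − 0.06504961)·1456000000/59 = 178460.65.
County 1: Wₕ = 0.76262969; term = 0.76262969²·(1 − 0.19542276)·527000000/1537 = 160447.11.
County 5: Wₕ = 0.14942306; term = 0.14942306²·(1 − 0.07852044)·275000000/121 = 46759.329.
Sum = 385667.09.

385700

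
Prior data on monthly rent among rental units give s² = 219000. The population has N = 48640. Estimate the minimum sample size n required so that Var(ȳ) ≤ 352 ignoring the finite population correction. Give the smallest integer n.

Without fpc, n₀ = s²/D = 219000/352 = 622.1591.
Rounding up, n = 623.

623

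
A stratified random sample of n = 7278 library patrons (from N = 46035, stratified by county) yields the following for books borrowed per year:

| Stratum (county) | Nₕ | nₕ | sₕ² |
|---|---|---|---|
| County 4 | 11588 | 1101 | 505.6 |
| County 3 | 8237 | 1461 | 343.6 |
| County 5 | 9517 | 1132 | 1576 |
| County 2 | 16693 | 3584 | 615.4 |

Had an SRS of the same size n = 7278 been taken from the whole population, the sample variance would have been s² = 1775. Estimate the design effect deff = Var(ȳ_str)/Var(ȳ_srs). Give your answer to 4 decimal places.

Var(ȳ_str) = Σ Wₕ²(1−fₕ)sₕ²/nₕ with Wₕ = Nₕ/46035:
  County 4: (11588/46035)²·(1−1101/11588)·505.6/1101 = 0.026333174
  County 3: (8237/46035)²·(1−1461/8237)·343.6/1461 = 0.0061939701
  County 5: (9517/46035)²·(1−1132/9517)·1576/1132 = 0.052424781
  County 2: (16693/46035)²·(1−3584/16693)·615.4/3584 = 0.017730344
  → Var(ȳ_str) = 0.10268227.
Var(ȳ_srs) = (1 − 7278/46035)·1775/7278 = 0.20532806.
deff = 0.10268227 / 0.20532806 = 0.5001.

0.5001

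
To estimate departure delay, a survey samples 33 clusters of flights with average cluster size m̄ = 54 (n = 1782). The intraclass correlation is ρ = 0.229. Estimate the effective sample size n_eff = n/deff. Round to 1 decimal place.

deff = 1 + (54 − 1)·0.229 = 1 + 12.137 = 13.137.
n_eff = 1782 / 13.137 = 135.6.

135.6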